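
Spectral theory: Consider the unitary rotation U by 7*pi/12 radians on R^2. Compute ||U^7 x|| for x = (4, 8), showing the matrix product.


U is a rotation by theta = 7*pi/12
U^7 = rotation by 7*theta = 49*pi/12 = 1*pi/12 (mod 2*pi)
cos(1*pi/12) = 0.9659, sin(1*pi/12) = 0.2588
U^7 x = (0.9659 * 4 - 0.2588 * 8, 0.2588 * 4 + 0.9659 * 8)
= (1.7932, 8.7627)
||U^7 x|| = sqrt(1.7932^2 + 8.7627^2) = sqrt(80.0000) = 8.9443

8.9443


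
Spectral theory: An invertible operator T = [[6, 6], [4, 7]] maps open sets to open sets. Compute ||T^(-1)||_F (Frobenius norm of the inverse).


det(T) = 6*7 - 6*4 = 18
T^(-1) = (1/18) * [[7, -6], [-4, 6]] = [[0.3889, -0.3333], [-0.2222, 0.3333]]
||T^(-1)||_F^2 = 0.3889^2 + (-0.3333)^2 + (-0.2222)^2 + 0.3333^2 = 0.4228
||T^(-1)||_F = sqrt(0.4228) = 0.6503

0.6503


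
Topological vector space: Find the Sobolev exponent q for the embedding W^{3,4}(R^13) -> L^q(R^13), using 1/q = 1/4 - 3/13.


Using the Sobolev embedding formula: 1/q = 1/p - k/n
1/q = 1/4 - 3/13 = 1/52
q = 1/(1/52) = 52

52.0000


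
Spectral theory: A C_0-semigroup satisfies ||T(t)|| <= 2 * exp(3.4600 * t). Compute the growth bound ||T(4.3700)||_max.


||T(4.3700)|| <= 2 * exp(3.4600 * 4.3700)
= 2 * exp(15.1202)
= 2 * 3.6865e+06
= 7.3731e+06

7.3731e+06


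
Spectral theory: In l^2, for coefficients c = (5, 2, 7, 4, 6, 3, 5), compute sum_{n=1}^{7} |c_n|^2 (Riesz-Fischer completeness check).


sum |c_n|^2 = 5^2 + 2^2 + 7^2 + 4^2 + 6^2 + 3^2 + 5^2
= 25 + 4 + 49 + 16 + 36 + 9 + 25
= 164

164


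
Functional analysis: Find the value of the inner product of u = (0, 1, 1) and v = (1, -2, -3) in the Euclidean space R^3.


Computing the standard inner product <u, v> = sum u_i * v_i
= 0*1 + 1*-2 + 1*-3
= 0 + -2 + -3
= -5

-5


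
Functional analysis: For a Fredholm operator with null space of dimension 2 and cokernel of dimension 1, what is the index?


The Fredholm index is defined as ind(T) = dim(ker T) - dim(coker T)
= 2 - 1
= 1

1


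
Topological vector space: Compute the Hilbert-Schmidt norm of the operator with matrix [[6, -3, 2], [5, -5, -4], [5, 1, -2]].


The Hilbert-Schmidt norm is sqrt(sum of squares of all entries).
Sum of squares = 6^2 + (-3)^2 + 2^2 + 5^2 + (-5)^2 + (-4)^2 + 5^2 + 1^2 + (-2)^2
= 36 + 9 + 4 + 25 + 25 + 16 + 25 + 1 + 4 = 145
||T||_HS = sqrt(145) = 12.0416

12.0416


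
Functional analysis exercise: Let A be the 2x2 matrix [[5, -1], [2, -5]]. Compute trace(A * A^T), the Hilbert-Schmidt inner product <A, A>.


trace(A * A^T) = sum of squares of all entries
= 5^2 + (-1)^2 + 2^2 + (-5)^2
= 25 + 1 + 4 + 25
= 55

55


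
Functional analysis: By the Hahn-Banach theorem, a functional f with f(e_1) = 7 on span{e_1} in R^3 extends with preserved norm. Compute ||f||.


The norm of f is given by ||f|| = sup_{||x||=1} |f(x)|.
On span{e_1}, ||e_1|| = 1, so ||f|| = |f(e_1)| / ||e_1||
= |7| / 1 = 7.0000

7.0000


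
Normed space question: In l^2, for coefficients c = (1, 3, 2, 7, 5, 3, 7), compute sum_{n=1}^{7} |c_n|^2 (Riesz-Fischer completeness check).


sum |c_n|^2 = 1^2 + 3^2 + 2^2 + 7^2 + 5^2 + 3^2 + 7^2
= 1 + 9 + 4 + 49 + 25 + 9 + 49
= 146

146


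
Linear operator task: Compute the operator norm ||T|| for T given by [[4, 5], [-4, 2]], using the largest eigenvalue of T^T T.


A^T A = [[32, 12], [12, 29]]
trace(A^T A) = 61, det(A^T A) = 784
discriminant = 61^2 - 4*784 = 585
Largest eigenvalue of A^T A = (trace + sqrt(disc))/2 = 42.5934
||T|| = sqrt(42.5934) = 6.5264

6.5264


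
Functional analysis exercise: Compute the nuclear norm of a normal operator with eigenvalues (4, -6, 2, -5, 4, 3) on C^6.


For a normal operator, singular values equal |eigenvalues|.
Trace norm = sum |lambda_i| = 4 + 6 + 2 + 5 + 4 + 3
= 24

24


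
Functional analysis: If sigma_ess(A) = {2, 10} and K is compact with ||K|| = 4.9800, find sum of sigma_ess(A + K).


By Weyl's theorem, the essential spectrum is invariant under compact perturbations.
sigma_ess(A + K) = sigma_ess(A) = {2, 10}
Sum = 2 + 10 = 12

12


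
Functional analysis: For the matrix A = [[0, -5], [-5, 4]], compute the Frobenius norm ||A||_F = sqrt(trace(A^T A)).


||A||_F^2 = sum a_ij^2
= 0^2 + (-5)^2 + (-5)^2 + 4^2
= 0 + 25 + 25 + 16 = 66
||A||_F = sqrt(66) = 8.1240

8.1240


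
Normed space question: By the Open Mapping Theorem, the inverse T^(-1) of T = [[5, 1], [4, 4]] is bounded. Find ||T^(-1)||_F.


det(T) = 5*4 - 1*4 = 16
T^(-1) = (1/16) * [[4, -1], [-4, 5]] = [[0.2500, -0.0625], [-0.2500, 0.3125]]
||T^(-1)||_F^2 = 0.2500^2 + (-0.0625)^2 + (-0.2500)^2 + 0.3125^2 = 0.2266
||T^(-1)||_F = sqrt(0.2266) = 0.4760

0.4760


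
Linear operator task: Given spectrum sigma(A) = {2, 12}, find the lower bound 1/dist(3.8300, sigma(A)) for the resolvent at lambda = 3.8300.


dist(3.8300, {2, 12}) = min(|3.8300 - 2|, |3.8300 - 12|)
= min(1.8300, 8.1700) = 1.8300
Resolvent bound = 1/1.8300 = 0.5464

0.5464


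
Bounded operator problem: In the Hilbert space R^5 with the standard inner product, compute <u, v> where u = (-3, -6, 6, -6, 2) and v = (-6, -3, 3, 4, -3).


Computing the standard inner product <u, v> = sum u_i * v_i
= -3*-6 + -6*-3 + 6*3 + -6*4 + 2*-3
= 18 + 18 + 18 + -24 + -6
= 24

24


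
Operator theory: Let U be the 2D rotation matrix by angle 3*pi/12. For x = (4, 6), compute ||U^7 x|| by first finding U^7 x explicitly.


U is a rotation by theta = 3*pi/12
U^7 = rotation by 7*theta = 21*pi/12
cos(21*pi/12) = 0.7071, sin(21*pi/12) = -0.7071
U^7 x = (0.7071 * 4 - -0.7071 * 6, -0.7071 * 4 + 0.7071 * 6)
= (7.0711, 1.4142)
||U^7 x|| = sqrt(7.0711^2 + 1.4142^2) = sqrt(52.0000) = 7.2111

7.2111


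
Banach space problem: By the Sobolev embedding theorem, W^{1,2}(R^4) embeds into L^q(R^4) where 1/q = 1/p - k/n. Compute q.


Using the Sobolev embedding formula: 1/q = 1/p - k/n
1/q = 1/2 - 1/4 = 1/4
q = 1/(1/4) = 4

4.0000


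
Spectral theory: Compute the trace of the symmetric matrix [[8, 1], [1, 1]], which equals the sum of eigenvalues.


For a self-adjoint (symmetric) matrix, the eigenvalues are real.
The sum of eigenvalues equals the trace of the matrix.
trace = 8 + 1 = 9

9


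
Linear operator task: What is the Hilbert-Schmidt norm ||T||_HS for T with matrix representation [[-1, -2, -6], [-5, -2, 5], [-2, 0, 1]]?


The Hilbert-Schmidt norm is sqrt(sum of squares of all entries).
Sum of squares = (-1)^2 + (-2)^2 + (-6)^2 + (-5)^2 + (-2)^2 + 5^2 + (-2)^2 + 0^2 + 1^2
= 1 + 4 + 36 + 25 + 4 + 25 + 4 + 0 + 1 = 100
||T||_HS = sqrt(100) = 10.0000

10.0000


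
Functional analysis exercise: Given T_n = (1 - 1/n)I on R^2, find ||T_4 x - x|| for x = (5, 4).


T_4 x - x = (1 - 1/4)x - x = -x/4
||x|| = sqrt(41) = 6.4031
||T_4 x - x|| = ||x||/4 = 6.4031/4 = 1.6008

1.6008


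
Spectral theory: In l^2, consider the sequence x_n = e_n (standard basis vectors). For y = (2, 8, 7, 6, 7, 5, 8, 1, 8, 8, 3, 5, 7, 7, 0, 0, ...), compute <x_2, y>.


x_2 = e_2 is the standard basis vector with 1 in position 2.
<x_2, y> = y_2 = 8
As n -> infinity, <x_n, y> -> 0, confirming weak convergence of (x_n) to 0.

8


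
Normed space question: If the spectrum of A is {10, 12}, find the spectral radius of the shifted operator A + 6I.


Spectrum of A + 6I = {16, 18}
Spectral radius = max |lambda| over the shifted spectrum
= max(16, 18) = 18

18


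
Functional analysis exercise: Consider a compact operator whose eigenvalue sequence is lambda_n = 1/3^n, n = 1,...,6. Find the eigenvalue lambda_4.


The eigenvalue formula gives lambda_4 = 1/3^4
= 1/81
= 0.0123

0.0123


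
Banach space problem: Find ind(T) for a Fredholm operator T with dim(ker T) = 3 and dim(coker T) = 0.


The Fredholm index is defined as ind(T) = dim(ker T) - dim(coker T)
= 3 - 0
= 3

3


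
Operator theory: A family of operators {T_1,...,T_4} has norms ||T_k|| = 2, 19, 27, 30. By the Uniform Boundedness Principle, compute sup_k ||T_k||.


By the Uniform Boundedness Principle, the supremum of norms is finite.
sup_k ||T_k|| = max(2, 19, 27, 30) = 30

30


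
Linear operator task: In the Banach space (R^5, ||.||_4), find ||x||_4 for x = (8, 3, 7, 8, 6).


The l^4 norm = (sum |x_i|^4)^(1/4)
Sum of 4th powers = 4096 + 81 + 2401 + 4096 + 1296 = 11970
||x||_4 = (11970)^(1/4) = 10.4598

10.4598


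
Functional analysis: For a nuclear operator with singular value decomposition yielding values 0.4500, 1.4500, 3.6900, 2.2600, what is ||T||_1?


The nuclear norm is the sum of all singular values.
||T||_1 = 0.4500 + 1.4500 + 3.6900 + 2.2600
= 7.8500

7.8500


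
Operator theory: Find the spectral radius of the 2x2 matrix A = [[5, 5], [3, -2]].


For a 2x2 matrix, eigenvalues satisfy lambda^2 - (trace)*lambda + det = 0
trace = 5 + -2 = 3
det = 5*-2 - 5*3 = -25
discriminant = 3^2 - 4*(-25) = 109
spectral radius = max |eigenvalue| = 6.7202

6.7202


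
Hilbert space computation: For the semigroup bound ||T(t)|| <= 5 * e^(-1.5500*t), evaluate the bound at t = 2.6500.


||T(2.6500)|| <= 5 * exp(-1.5500 * 2.6500)
= 5 * exp(-4.1075)
= 5 * 0.0164
= 0.0822

0.0822


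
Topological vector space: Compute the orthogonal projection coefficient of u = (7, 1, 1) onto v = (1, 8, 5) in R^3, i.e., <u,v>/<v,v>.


Computing <u,v> = 7*1 + 1*8 + 1*5 = 20
Computing <v,v> = 1^2 + 8^2 + 5^2 = 90
Projection coefficient = 20/90 = 0.2222

0.2222


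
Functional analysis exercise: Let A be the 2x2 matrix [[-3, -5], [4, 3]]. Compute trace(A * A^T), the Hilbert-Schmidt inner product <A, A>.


trace(A * A^T) = sum of squares of all entries
= (-3)^2 + (-5)^2 + 4^2 + 3^2
= 9 + 25 + 16 + 9
= 59

59


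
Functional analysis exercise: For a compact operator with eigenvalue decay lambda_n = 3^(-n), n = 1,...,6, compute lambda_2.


The eigenvalue formula gives lambda_2 = 1/3^2
= 1/9
= 0.1111

0.1111


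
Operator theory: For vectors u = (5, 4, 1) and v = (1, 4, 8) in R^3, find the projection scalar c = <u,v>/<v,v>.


Computing <u,v> = 5*1 + 4*4 + 1*8 = 29
Computing <v,v> = 1^2 + 4^2 + 8^2 = 81
Projection coefficient = 29/81 = 0.3580

0.3580


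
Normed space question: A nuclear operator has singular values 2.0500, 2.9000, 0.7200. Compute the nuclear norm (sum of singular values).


The nuclear norm is the sum of all singular values.
||T||_1 = 2.0500 + 2.9000 + 0.7200
= 5.6700

5.6700


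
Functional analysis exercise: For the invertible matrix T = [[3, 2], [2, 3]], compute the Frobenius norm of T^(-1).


det(T) = 3*3 - 2*2 = 5
T^(-1) = (1/5) * [[3, -2], [-2, 3]] = [[0.6000, -0.4000], [-0.4000, 0.6000]]
||T^(-1)||_F^2 = 0.6000^2 + (-0.4000)^2 + (-0.4000)^2 + 0.6000^2 = 1.0400
||T^(-1)||_F = sqrt(1.0400) = 1.0198

1.0198


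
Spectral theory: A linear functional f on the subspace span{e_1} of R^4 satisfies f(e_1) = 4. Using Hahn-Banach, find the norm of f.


The norm of f is given by ||f|| = sup_{||x||=1} |f(x)|.
On span{e_1}, ||e_1|| = 1, so ||f|| = |f(e_1)| / ||e_1||
= |4| / 1 = 4.0000

4.0000


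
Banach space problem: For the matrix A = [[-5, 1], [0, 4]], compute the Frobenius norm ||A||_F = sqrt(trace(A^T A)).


||A||_F^2 = sum a_ij^2
= (-5)^2 + 1^2 + 0^2 + 4^2
= 25 + 1 + 0 + 16 = 42
||A||_F = sqrt(42) = 6.4807

6.4807


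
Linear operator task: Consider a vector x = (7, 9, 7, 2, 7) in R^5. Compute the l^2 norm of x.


The l^2 norm = (sum |x_i|^2)^(1/2)
Sum of 2th powers = 49 + 81 + 49 + 4 + 49 = 232
||x||_2 = (232)^(1/2) = 15.2315

15.2315


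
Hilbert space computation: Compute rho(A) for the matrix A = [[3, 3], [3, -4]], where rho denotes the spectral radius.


For a 2x2 matrix, eigenvalues satisfy lambda^2 - (trace)*lambda + det = 0
trace = 3 + -4 = -1
det = 3*-4 - 3*3 = -21
discriminant = (-1)^2 - 4*(-21) = 85
spectral radius = max |eigenvalue| = 5.1098

5.1098


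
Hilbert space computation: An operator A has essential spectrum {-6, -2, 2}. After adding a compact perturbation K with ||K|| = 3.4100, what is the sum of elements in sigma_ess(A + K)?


By Weyl's theorem, the essential spectrum is invariant under compact perturbations.
sigma_ess(A + K) = sigma_ess(A) = {-6, -2, 2}
Sum = -6 + -2 + 2 = -6

-6


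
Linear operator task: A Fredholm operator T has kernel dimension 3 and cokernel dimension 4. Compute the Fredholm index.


The Fredholm index is defined as ind(T) = dim(ker T) - dim(coker T)
= 3 - 4
= -1

-1


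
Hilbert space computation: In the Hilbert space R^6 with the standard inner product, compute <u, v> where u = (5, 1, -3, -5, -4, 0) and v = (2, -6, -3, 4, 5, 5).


Computing the standard inner product <u, v> = sum u_i * v_i
= 5*2 + 1*-6 + -3*-3 + -5*4 + -4*5 + 0*5
= 10 + -6 + 9 + -20 + -20 + 0
= -27

-27


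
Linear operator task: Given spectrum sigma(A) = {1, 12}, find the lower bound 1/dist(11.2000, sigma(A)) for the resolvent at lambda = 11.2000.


dist(11.2000, {1, 12}) = min(|11.2000 - 1|, |11.2000 - 12|)
= min(10.2000, 0.8000) = 0.8000
Resolvent bound = 1/0.8000 = 1.2500

1.2500


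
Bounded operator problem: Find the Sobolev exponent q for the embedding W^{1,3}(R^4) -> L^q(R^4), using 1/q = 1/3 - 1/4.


Using the Sobolev embedding formula: 1/q = 1/p - k/n
1/q = 1/3 - 1/4 = 1/12
q = 1/(1/12) = 12

12.0000


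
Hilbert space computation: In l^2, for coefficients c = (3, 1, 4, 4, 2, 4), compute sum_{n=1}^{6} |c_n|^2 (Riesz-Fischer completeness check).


sum |c_n|^2 = 3^2 + 1^2 + 4^2 + 4^2 + 2^2 + 4^2
= 9 + 1 + 16 + 16 + 4 + 16
= 62

62


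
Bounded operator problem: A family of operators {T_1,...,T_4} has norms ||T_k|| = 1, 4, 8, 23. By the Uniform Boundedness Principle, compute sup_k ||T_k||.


By the Uniform Boundedness Principle, the supremum of norms is finite.
sup_k ||T_k|| = max(1, 4, 8, 23) = 23

23


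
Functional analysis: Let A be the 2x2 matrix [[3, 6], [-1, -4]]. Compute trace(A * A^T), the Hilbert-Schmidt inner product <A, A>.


trace(A * A^T) = sum of squares of all entries
= 3^2 + 6^2 + (-1)^2 + (-4)^2
= 9 + 36 + 1 + 16
= 62

62


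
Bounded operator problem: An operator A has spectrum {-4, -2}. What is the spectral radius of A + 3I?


Spectrum of A + 3I = {-1, 1}
Spectral radius = max |lambda| over the shifted spectrum
= max(1, 1) = 1

1


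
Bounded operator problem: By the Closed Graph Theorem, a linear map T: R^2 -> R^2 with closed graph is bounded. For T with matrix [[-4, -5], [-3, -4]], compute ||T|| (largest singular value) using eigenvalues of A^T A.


A^T A = [[25, 32], [32, 41]]
trace(A^T A) = 66, det(A^T A) = 1
discriminant = 66^2 - 4*1 = 4352
Largest eigenvalue of A^T A = (trace + sqrt(disc))/2 = 65.9848
||T|| = sqrt(65.9848) = 8.1231

8.1231


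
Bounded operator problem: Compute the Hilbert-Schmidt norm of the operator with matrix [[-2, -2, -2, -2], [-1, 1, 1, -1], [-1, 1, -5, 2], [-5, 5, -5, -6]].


The Hilbert-Schmidt norm is sqrt(sum of squares of all entries).
Sum of squares = (-2)^2 + (-2)^2 + (-2)^2 + (-2)^2 + (-1)^2 + 1^2 + 1^2 + (-1)^2 + (-1)^2 + 1^2 + (-5)^2 + 2^2 + (-5)^2 + 5^2 + (-5)^2 + (-6)^2
= 4 + 4 + 4 + 4 + 1 + 1 + 1 + 1 + 1 + 1 + 25 + 4 + 25 + 25 + 25 + 36 = 162
||T||_HS = sqrt(162) = 12.7279

12.7279


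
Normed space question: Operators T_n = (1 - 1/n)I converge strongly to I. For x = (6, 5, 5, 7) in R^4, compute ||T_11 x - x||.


T_11 x - x = (1 - 1/11)x - x = -x/11
||x|| = sqrt(135) = 11.6190
||T_11 x - x|| = ||x||/11 = 11.6190/11 = 1.0563

1.0563


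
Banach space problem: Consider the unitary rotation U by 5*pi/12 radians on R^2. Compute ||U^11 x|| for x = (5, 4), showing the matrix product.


U is a rotation by theta = 5*pi/12
U^11 = rotation by 11*theta = 55*pi/12 = 7*pi/12 (mod 2*pi)
cos(7*pi/12) = -0.2588, sin(7*pi/12) = 0.9659
U^11 x = (-0.2588 * 5 - 0.9659 * 4, 0.9659 * 5 + -0.2588 * 4)
= (-5.1578, 3.7944)
||U^11 x|| = sqrt((-5.1578)^2 + 3.7944^2) = sqrt(41.0000) = 6.4031

6.4031


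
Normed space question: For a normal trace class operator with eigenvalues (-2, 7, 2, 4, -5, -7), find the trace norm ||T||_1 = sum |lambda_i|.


For a normal operator, singular values equal |eigenvalues|.
Trace norm = sum |lambda_i| = 2 + 7 + 2 + 4 + 5 + 7
= 27

27


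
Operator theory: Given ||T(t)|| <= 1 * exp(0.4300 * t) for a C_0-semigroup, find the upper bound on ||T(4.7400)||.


||T(4.7400)|| <= 1 * exp(0.4300 * 4.7400)
= 1 * exp(2.0382)
= 1 * 7.6768
= 7.6768

7.6768


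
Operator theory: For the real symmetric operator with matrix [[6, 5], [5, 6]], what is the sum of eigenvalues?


For a self-adjoint (symmetric) matrix, the eigenvalues are real.
The sum of eigenvalues equals the trace of the matrix.
trace = 6 + 6 = 12

12


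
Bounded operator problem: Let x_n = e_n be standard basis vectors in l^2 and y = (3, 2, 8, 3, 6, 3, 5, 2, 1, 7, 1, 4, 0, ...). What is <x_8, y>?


x_8 = e_8 is the standard basis vector with 1 in position 8.
<x_8, y> = y_8 = 2
As n -> infinity, <x_n, y> -> 0, confirming weak convergence of (x_n) to 0.

2


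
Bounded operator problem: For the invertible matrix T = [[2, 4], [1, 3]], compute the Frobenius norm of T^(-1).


det(T) = 2*3 - 4*1 = 2
T^(-1) = (1/2) * [[3, -4], [-1, 2]] = [[1.5000, -2.0000], [-0.5000, 1.0000]]
||T^(-1)||_F^2 = 1.5000^2 + (-2.0000)^2 + (-0.5000)^2 + 1.0000^2 = 7.5000
||T^(-1)||_F = sqrt(7.5000) = 2.7386

2.7386


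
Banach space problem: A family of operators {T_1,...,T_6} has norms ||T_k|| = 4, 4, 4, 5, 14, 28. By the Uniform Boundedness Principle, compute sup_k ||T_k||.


By the Uniform Boundedness Principle, the supremum of norms is finite.
sup_k ||T_k|| = max(4, 4, 4, 5, 14, 28) = 28

28


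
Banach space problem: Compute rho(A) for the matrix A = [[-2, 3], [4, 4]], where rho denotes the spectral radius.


For a 2x2 matrix, eigenvalues satisfy lambda^2 - (trace)*lambda + det = 0
trace = -2 + 4 = 2
det = -2*4 - 3*4 = -20
discriminant = 2^2 - 4*(-20) = 84
spectral radius = max |eigenvalue| = 5.5826

5.5826


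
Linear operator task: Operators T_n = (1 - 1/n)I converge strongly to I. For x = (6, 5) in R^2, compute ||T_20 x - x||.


T_20 x - x = (1 - 1/20)x - x = -x/20
||x|| = sqrt(61) = 7.8102
||T_20 x - x|| = ||x||/20 = 7.8102/20 = 0.3905

0.3905


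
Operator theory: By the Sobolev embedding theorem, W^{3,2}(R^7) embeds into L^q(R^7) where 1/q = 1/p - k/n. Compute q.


Using the Sobolev embedding formula: 1/q = 1/p - k/n
1/q = 1/2 - 3/7 = 1/14
q = 1/(1/14) = 14

14.0000


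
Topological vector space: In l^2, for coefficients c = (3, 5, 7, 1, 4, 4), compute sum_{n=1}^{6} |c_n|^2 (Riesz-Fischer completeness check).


sum |c_n|^2 = 3^2 + 5^2 + 7^2 + 1^2 + 4^2 + 4^2
= 9 + 25 + 49 + 1 + 16 + 16
= 116

116


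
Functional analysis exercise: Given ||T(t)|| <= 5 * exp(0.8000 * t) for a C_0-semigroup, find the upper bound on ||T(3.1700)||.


||T(3.1700)|| <= 5 * exp(0.8000 * 3.1700)
= 5 * exp(2.5360)
= 5 * 12.6291
= 63.1453

63.1453


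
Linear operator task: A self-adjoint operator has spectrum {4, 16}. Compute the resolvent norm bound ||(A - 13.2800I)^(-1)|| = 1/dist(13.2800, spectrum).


dist(13.2800, {4, 16}) = min(|13.2800 - 4|, |13.2800 - 16|)
= min(9.2800, 2.7200) = 2.7200
Resolvent bound = 1/2.7200 = 0.3676

0.3676


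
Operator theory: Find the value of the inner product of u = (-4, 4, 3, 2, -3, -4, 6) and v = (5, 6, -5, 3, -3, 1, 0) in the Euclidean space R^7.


Computing the standard inner product <u, v> = sum u_i * v_i
= -4*5 + 4*6 + 3*-5 + 2*3 + -3*-3 + -4*1 + 6*0
= -20 + 24 + -15 + 6 + 9 + -4 + 0
= 0

0


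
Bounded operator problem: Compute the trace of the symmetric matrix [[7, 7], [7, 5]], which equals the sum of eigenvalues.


For a self-adjoint (symmetric) matrix, the eigenvalues are real.
The sum of eigenvalues equals the trace of the matrix.
trace = 7 + 5 = 12

12


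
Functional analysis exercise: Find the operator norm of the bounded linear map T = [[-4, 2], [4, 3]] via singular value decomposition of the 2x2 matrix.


A^T A = [[32, 4], [4, 13]]
trace(A^T A) = 45, det(A^T A) = 400
discriminant = 45^2 - 4*400 = 425
Largest eigenvalue of A^T A = (trace + sqrt(disc))/2 = 32.8078
||T|| = sqrt(32.8078) = 5.7278

5.7278


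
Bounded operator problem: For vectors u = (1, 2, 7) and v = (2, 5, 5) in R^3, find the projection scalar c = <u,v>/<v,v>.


Computing <u,v> = 1*2 + 2*5 + 7*5 = 47
Computing <v,v> = 2^2 + 5^2 + 5^2 = 54
Projection coefficient = 47/54 = 0.8704

0.8704


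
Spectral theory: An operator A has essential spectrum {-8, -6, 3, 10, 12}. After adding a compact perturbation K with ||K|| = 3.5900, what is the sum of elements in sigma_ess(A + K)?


By Weyl's theorem, the essential spectrum is invariant under compact perturbations.
sigma_ess(A + K) = sigma_ess(A) = {-8, -6, 3, 10, 12}
Sum = -8 + -6 + 3 + 10 + 12 = 11

11


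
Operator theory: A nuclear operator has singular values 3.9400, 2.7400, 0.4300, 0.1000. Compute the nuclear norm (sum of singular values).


The nuclear norm is the sum of all singular values.
||T||_1 = 3.9400 + 2.7400 + 0.4300 + 0.1000
= 7.2100

7.2100


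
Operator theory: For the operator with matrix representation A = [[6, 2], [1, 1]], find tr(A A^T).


trace(A * A^T) = sum of squares of all entries
= 6^2 + 2^2 + 1^2 + 1^2
= 36 + 4 + 1 + 1
= 42

42


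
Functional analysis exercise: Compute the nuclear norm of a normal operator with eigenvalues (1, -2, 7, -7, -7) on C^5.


For a normal operator, singular values equal |eigenvalues|.
Trace norm = sum |lambda_i| = 1 + 2 + 7 + 7 + 7
= 24

24


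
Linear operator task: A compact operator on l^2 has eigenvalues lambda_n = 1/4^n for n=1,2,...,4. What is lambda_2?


The eigenvalue formula gives lambda_2 = 1/4^2
= 1/16
= 0.0625

0.0625


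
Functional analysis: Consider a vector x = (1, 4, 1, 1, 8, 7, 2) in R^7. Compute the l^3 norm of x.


The l^3 norm = (sum |x_i|^3)^(1/3)
Sum of 3th powers = 1 + 64 + 1 + 1 + 512 + 343 + 8 = 930
||x||_3 = (930)^(1/3) = 9.7610

9.7610


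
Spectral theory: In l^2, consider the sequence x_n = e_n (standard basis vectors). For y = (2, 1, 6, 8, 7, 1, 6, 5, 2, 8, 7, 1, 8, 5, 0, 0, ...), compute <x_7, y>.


x_7 = e_7 is the standard basis vector with 1 in position 7.
<x_7, y> = y_7 = 6
As n -> infinity, <x_n, y> -> 0, confirming weak convergence of (x_n) to 0.

6


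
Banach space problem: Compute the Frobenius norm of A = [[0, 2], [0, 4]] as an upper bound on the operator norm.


||A||_F^2 = sum a_ij^2
= 0^2 + 2^2 + 0^2 + 4^2
= 0 + 4 + 0 + 16 = 20
||A||_F = sqrt(20) = 4.4721

4.4721


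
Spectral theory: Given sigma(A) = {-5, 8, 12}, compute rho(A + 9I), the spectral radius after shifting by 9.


Spectrum of A + 9I = {4, 17, 21}
Spectral radius = max |lambda| over the shifted spectrum
= max(4, 17, 21) = 21

21


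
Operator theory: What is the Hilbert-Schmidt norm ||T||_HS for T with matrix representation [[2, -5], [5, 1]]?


The Hilbert-Schmidt norm is sqrt(sum of squares of all entries).
Sum of squares = 2^2 + (-5)^2 + 5^2 + 1^2
= 4 + 25 + 25 + 1 = 55
||T||_HS = sqrt(55) = 7.4162

7.4162


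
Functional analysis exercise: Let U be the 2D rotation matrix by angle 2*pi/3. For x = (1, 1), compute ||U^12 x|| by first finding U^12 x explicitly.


U is a rotation by theta = 2*pi/3
U^12 = rotation by 12*theta = 24*pi/3 = 0*pi/3 (mod 2*pi)
cos(0*pi/3) = 1.0000, sin(0*pi/3) = 0.0000
U^12 x = (1.0000 * 1 - 0.0000 * 1, 0.0000 * 1 + 1.0000 * 1)
= (1.0000, 1.0000)
||U^12 x|| = sqrt(1.0000^2 + 1.0000^2) = sqrt(2.0000) = 1.4142

1.4142


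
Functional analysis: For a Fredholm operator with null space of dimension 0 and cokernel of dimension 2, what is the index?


The Fredholm index is defined as ind(T) = dim(ker T) - dim(coker T)
= 0 - 2
= -2

-2


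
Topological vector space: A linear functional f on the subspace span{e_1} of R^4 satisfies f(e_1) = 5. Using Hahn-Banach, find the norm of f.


The norm of f is given by ||f|| = sup_{||x||=1} |f(x)|.
On span{e_1}, ||e_1|| = 1, so ||f|| = |f(e_1)| / ||e_1||
= |5| / 1 = 5.0000

5.0000


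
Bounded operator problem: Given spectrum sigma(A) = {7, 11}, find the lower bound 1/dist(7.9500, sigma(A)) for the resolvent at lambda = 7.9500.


dist(7.9500, {7, 11}) = min(|7.9500 - 7|, |7.9500 - 11|)
= min(0.9500, 3.0500) = 0.9500
Resolvent bound = 1/0.9500 = 1.0526

1.0526


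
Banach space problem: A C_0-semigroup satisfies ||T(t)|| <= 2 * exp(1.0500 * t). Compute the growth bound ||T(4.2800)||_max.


||T(4.2800)|| <= 2 * exp(1.0500 * 4.2800)
= 2 * exp(4.4940)
= 2 * 89.4786
= 178.9573

178.9573


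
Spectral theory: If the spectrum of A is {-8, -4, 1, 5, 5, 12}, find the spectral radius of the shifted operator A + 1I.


Spectrum of A + 1I = {-7, -3, 2, 6, 6, 13}
Spectral radius = max |lambda| over the shifted spectrum
= max(7, 3, 2, 6, 6, 13) = 13

13


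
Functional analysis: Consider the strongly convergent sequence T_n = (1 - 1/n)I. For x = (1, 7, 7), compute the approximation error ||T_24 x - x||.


T_24 x - x = (1 - 1/24)x - x = -x/24
||x|| = sqrt(99) = 9.9499
||T_24 x - x|| = ||x||/24 = 9.9499/24 = 0.4146

0.4146


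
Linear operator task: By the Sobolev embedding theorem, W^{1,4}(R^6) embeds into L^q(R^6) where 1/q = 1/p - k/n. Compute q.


Using the Sobolev embedding formula: 1/q = 1/p - k/n
1/q = 1/4 - 1/6 = 1/12
q = 1/(1/12) = 12

12.0000


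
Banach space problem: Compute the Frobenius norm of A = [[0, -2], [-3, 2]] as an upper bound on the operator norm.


||A||_F^2 = sum a_ij^2
= 0^2 + (-2)^2 + (-3)^2 + 2^2
= 0 + 4 + 9 + 4 = 17
||A||_F = sqrt(17) = 4.1231

4.1231


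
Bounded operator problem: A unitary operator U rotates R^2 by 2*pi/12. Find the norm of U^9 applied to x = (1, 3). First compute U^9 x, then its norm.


U is a rotation by theta = 2*pi/12
U^9 = rotation by 9*theta = 18*pi/12
cos(18*pi/12) = 0.0000, sin(18*pi/12) = -1.0000
U^9 x = (0.0000 * 1 - -1.0000 * 3, -1.0000 * 1 + 0.0000 * 3)
= (3.0000, -1.0000)
||U^9 x|| = sqrt(3.0000^2 + (-1.0000)^2) = sqrt(10.0000) = 3.1623

3.1623


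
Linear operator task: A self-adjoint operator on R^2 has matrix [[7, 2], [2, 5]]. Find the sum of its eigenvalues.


For a self-adjoint (symmetric) matrix, the eigenvalues are real.
The sum of eigenvalues equals the trace of the matrix.
trace = 7 + 5 = 12

12


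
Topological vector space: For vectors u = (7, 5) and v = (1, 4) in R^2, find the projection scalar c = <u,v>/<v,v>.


Computing <u,v> = 7*1 + 5*4 = 27
Computing <v,v> = 1^2 + 4^2 = 17
Projection coefficient = 27/17 = 1.5882

1.5882


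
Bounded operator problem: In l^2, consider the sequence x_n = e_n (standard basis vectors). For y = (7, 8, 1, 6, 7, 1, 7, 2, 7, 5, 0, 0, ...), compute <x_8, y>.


x_8 = e_8 is the standard basis vector with 1 in position 8.
<x_8, y> = y_8 = 2
As n -> infinity, <x_n, y> -> 0, confirming weak convergence of (x_n) to 0.

2


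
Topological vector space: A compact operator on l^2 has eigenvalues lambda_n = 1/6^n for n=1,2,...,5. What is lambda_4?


The eigenvalue formula gives lambda_4 = 1/6^4
= 1/1296
= 7.7160e-04

7.7160e-04


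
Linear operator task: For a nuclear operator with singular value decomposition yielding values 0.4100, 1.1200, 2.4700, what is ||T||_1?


The nuclear norm is the sum of all singular values.
||T||_1 = 0.4100 + 1.1200 + 2.4700
= 4.0000

4.0000


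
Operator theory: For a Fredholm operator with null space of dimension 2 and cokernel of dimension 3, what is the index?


The Fredholm index is defined as ind(T) = dim(ker T) - dim(coker T)
= 2 - 3
= -1

-1


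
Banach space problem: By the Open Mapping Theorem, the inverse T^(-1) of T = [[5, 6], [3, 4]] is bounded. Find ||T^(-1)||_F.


det(T) = 5*4 - 6*3 = 2
T^(-1) = (1/2) * [[4, -6], [-3, 5]] = [[2.0000, -3.0000], [-1.5000, 2.5000]]
||T^(-1)||_F^2 = 2.0000^2 + (-3.0000)^2 + (-1.5000)^2 + 2.5000^2 = 21.5000
||T^(-1)||_F = sqrt(21.5000) = 4.6368

4.6368


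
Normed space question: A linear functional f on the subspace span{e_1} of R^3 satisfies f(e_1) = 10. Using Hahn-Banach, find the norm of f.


The norm of f is given by ||f|| = sup_{||x||=1} |f(x)|.
On span{e_1}, ||e_1|| = 1, so ||f|| = |f(e_1)| / ||e_1||
= |10| / 1 = 10.0000

10.0000


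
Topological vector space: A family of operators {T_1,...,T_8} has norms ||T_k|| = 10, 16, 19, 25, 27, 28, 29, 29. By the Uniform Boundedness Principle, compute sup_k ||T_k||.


By the Uniform Boundedness Principle, the supremum of norms is finite.
sup_k ||T_k|| = max(10, 16, 19, 25, 27, 28, 29, 29) = 29

29


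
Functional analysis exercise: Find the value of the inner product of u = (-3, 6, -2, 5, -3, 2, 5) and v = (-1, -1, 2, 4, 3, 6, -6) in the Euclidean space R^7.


Computing the standard inner product <u, v> = sum u_i * v_i
= -3*-1 + 6*-1 + -2*2 + 5*4 + -3*3 + 2*6 + 5*-6
= 3 + -6 + -4 + 20 + -9 + 12 + -30
= -14

-14


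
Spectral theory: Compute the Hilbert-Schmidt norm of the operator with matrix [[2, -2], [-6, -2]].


The Hilbert-Schmidt norm is sqrt(sum of squares of all entries).
Sum of squares = 2^2 + (-2)^2 + (-6)^2 + (-2)^2
= 4 + 4 + 36 + 4 = 48
||T||_HS = sqrt(48) = 6.9282

6.9282


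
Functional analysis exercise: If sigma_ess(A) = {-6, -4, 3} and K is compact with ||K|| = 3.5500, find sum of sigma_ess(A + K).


By Weyl's theorem, the essential spectrum is invariant under compact perturbations.
sigma_ess(A + K) = sigma_ess(A) = {-6, -4, 3}
Sum = -6 + -4 + 3 = -7

-7


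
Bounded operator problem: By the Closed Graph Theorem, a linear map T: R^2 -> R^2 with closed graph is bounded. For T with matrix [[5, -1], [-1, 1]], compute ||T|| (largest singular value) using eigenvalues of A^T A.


A^T A = [[26, -6], [-6, 2]]
trace(A^T A) = 28, det(A^T A) = 16
discriminant = 28^2 - 4*16 = 720
Largest eigenvalue of A^T A = (trace + sqrt(disc))/2 = 27.4164
||T|| = sqrt(27.4164) = 5.2361

5.2361


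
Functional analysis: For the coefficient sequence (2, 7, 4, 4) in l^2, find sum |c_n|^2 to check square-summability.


sum |c_n|^2 = 2^2 + 7^2 + 4^2 + 4^2
= 4 + 49 + 16 + 16
= 85

85


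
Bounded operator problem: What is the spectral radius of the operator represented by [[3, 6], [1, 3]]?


For a 2x2 matrix, eigenvalues satisfy lambda^2 - (trace)*lambda + det = 0
trace = 3 + 3 = 6
det = 3*3 - 6*1 = 3
discriminant = 6^2 - 4*(3) = 24
spectral radius = max |eigenvalue| = 5.4495

5.4495


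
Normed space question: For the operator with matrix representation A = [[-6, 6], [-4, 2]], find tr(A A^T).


trace(A * A^T) = sum of squares of all entries
= (-6)^2 + 6^2 + (-4)^2 + 2^2
= 36 + 36 + 16 + 4
= 92

92


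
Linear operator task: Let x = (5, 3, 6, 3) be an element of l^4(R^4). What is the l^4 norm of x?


The l^4 norm = (sum |x_i|^4)^(1/4)
Sum of 4th powers = 625 + 81 + 1296 + 81 = 2083
||x||_4 = (2083)^(1/4) = 6.7557

6.7557


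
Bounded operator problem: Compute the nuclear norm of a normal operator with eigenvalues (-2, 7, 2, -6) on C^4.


For a normal operator, singular values equal |eigenvalues|.
Trace norm = sum |lambda_i| = 2 + 7 + 2 + 6
= 17

17


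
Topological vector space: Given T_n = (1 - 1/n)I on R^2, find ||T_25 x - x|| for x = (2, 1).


T_25 x - x = (1 - 1/25)x - x = -x/25
||x|| = sqrt(5) = 2.2361
||T_25 x - x|| = ||x||/25 = 2.2361/25 = 0.0894

0.0894


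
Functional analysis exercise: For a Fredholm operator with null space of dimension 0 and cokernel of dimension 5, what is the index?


The Fredholm index is defined as ind(T) = dim(ker T) - dim(coker T)
= 0 - 5
= -5

-5


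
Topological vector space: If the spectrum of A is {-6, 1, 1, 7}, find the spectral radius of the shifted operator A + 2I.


Spectrum of A + 2I = {-4, 3, 3, 9}
Spectral radius = max |lambda| over the shifted spectrum
= max(4, 3, 3, 9) = 9

9


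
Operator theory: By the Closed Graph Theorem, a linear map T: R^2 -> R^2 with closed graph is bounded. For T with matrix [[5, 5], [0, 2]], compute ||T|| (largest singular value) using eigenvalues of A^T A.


A^T A = [[25, 25], [25, 29]]
trace(A^T A) = 54, det(A^T A) = 100
discriminant = 54^2 - 4*100 = 2516
Largest eigenvalue of A^T A = (trace + sqrt(disc))/2 = 52.0799
||T|| = sqrt(52.0799) = 7.2166

7.2166


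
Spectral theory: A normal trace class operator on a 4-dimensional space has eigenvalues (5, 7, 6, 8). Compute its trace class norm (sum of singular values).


For a normal operator, singular values equal |eigenvalues|.
Trace norm = sum |lambda_i| = 5 + 7 + 6 + 8
= 26

26


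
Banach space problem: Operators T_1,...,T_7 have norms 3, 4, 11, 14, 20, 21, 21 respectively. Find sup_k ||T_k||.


By the Uniform Boundedness Principle, the supremum of norms is finite.
sup_k ||T_k|| = max(3, 4, 11, 14, 20, 21, 21) = 21

21


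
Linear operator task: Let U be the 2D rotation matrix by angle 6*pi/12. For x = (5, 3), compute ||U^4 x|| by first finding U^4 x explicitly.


U is a rotation by theta = 6*pi/12
U^4 = rotation by 4*theta = 24*pi/12 = 0*pi/12 (mod 2*pi)
cos(0*pi/12) = 1.0000, sin(0*pi/12) = 0.0000
U^4 x = (1.0000 * 5 - 0.0000 * 3, 0.0000 * 5 + 1.0000 * 3)
= (5.0000, 3.0000)
||U^4 x|| = sqrt(5.0000^2 + 3.0000^2) = sqrt(34.0000) = 5.8310

5.8310


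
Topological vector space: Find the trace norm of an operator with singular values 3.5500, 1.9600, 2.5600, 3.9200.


The nuclear norm is the sum of all singular values.
||T||_1 = 3.5500 + 1.9600 + 2.5600 + 3.9200
= 11.9900

11.9900


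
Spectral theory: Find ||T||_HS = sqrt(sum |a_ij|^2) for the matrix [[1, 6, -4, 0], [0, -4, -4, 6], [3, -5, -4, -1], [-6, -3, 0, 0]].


The Hilbert-Schmidt norm is sqrt(sum of squares of all entries).
Sum of squares = 1^2 + 6^2 + (-4)^2 + 0^2 + 0^2 + (-4)^2 + (-4)^2 + 6^2 + 3^2 + (-5)^2 + (-4)^2 + (-1)^2 + (-6)^2 + (-3)^2 + 0^2 + 0^2
= 1 + 36 + 16 + 0 + 0 + 16 + 16 + 36 + 9 + 25 + 16 + 1 + 36 + 9 + 0 + 0 = 217
||T||_HS = sqrt(217) = 14.7309

14.7309


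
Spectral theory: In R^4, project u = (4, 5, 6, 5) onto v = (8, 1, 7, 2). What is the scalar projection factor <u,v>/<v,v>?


Computing <u,v> = 4*8 + 5*1 + 6*7 + 5*2 = 89
Computing <v,v> = 8^2 + 1^2 + 7^2 + 2^2 = 118
Projection coefficient = 89/118 = 0.7542

0.7542


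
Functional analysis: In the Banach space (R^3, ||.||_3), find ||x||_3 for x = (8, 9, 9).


The l^3 norm = (sum |x_i|^3)^(1/3)
Sum of 3th powers = 512 + 729 + 729 = 1970
||x||_3 = (1970)^(1/3) = 12.5359

12.5359


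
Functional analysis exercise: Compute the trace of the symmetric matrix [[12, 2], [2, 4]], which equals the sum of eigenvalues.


For a self-adjoint (symmetric) matrix, the eigenvalues are real.
The sum of eigenvalues equals the trace of the matrix.
trace = 12 + 4 = 16

16


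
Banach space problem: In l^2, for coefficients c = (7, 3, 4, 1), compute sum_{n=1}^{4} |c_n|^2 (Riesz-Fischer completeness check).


sum |c_n|^2 = 7^2 + 3^2 + 4^2 + 1^2
= 49 + 9 + 16 + 1
= 75

75


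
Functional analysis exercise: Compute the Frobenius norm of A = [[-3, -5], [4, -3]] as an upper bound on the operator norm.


||A||_F^2 = sum a_ij^2
= (-3)^2 + (-5)^2 + 4^2 + (-3)^2
= 9 + 25 + 16 + 9 = 59
||A||_F = sqrt(59) = 7.6811

7.6811


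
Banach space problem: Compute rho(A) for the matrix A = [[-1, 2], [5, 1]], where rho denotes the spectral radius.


For a 2x2 matrix, eigenvalues satisfy lambda^2 - (trace)*lambda + det = 0
trace = -1 + 1 = 0
det = -1*1 - 2*5 = -11
discriminant = 0^2 - 4*(-11) = 44
spectral radius = max |eigenvalue| = 3.3166

3.3166


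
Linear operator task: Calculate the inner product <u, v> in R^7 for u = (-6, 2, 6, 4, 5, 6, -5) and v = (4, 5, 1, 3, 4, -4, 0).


Computing the standard inner product <u, v> = sum u_i * v_i
= -6*4 + 2*5 + 6*1 + 4*3 + 5*4 + 6*-4 + -5*0
= -24 + 10 + 6 + 12 + 20 + -24 + 0
= 0

0


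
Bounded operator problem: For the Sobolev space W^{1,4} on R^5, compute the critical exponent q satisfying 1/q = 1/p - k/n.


Using the Sobolev embedding formula: 1/q = 1/p - k/n
1/q = 1/4 - 1/5 = 1/20
q = 1/(1/20) = 20

20.0000


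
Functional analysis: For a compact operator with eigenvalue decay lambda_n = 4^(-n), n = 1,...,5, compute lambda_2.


The eigenvalue formula gives lambda_2 = 1/4^2
= 1/16
= 0.0625

0.0625


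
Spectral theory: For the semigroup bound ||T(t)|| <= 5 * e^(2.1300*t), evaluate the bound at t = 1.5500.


||T(1.5500)|| <= 5 * exp(2.1300 * 1.5500)
= 5 * exp(3.3015)
= 5 * 27.1533
= 135.7667

135.7667


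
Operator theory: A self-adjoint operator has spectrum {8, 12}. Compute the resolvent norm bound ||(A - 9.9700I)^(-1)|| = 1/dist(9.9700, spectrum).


dist(9.9700, {8, 12}) = min(|9.9700 - 8|, |9.9700 - 12|)
= min(1.9700, 2.0300) = 1.9700
Resolvent bound = 1/1.9700 = 0.5076

0.5076


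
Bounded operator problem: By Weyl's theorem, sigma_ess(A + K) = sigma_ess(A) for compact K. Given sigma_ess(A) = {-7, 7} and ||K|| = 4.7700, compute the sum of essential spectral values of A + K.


By Weyl's theorem, the essential spectrum is invariant under compact perturbations.
sigma_ess(A + K) = sigma_ess(A) = {-7, 7}
Sum = -7 + 7 = 0

0


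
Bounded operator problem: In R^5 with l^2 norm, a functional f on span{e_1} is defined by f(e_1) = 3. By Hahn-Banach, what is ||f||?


The norm of f is given by ||f|| = sup_{||x||=1} |f(x)|.
On span{e_1}, ||e_1|| = 1, so ||f|| = |f(e_1)| / ||e_1||
= |3| / 1 = 3.0000

3.0000


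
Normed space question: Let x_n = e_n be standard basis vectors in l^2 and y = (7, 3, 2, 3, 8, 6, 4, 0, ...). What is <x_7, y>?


x_7 = e_7 is the standard basis vector with 1 in position 7.
<x_7, y> = y_7 = 4
As n -> infinity, <x_n, y> -> 0, confirming weak convergence of (x_n) to 0.

4


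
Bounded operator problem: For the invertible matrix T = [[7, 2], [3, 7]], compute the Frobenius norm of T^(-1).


det(T) = 7*7 - 2*3 = 43
T^(-1) = (1/43) * [[7, -2], [-3, 7]] = [[0.1628, -0.0465], [-0.0698, 0.1628]]
||T^(-1)||_F^2 = 0.1628^2 + (-0.0465)^2 + (-0.0698)^2 + 0.1628^2 = 0.0600
||T^(-1)||_F = sqrt(0.0600) = 0.2450

0.2450


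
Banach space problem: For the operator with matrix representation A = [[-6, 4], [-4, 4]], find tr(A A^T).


trace(A * A^T) = sum of squares of all entries
= (-6)^2 + 4^2 + (-4)^2 + 4^2
= 36 + 16 + 16 + 16
= 84

84


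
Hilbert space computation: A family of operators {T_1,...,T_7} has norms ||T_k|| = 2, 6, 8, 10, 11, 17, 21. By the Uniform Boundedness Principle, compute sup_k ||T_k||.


By the Uniform Boundedness Principle, the supremum of norms is finite.
sup_k ||T_k|| = max(2, 6, 8, 10, 11, 17, 21) = 21

21


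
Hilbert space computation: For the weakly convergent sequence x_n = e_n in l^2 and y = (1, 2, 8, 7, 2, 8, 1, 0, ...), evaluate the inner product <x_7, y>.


x_7 = e_7 is the standard basis vector with 1 in position 7.
<x_7, y> = y_7 = 1
As n -> infinity, <x_n, y> -> 0, confirming weak convergence of (x_n) to 0.

1


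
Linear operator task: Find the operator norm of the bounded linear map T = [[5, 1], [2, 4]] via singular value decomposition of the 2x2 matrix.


A^T A = [[29, 13], [13, 17]]
trace(A^T A) = 46, det(A^T A) = 324
discriminant = 46^2 - 4*324 = 820
Largest eigenvalue of A^T A = (trace + sqrt(disc))/2 = 37.3178
||T|| = sqrt(37.3178) = 6.1088

6.1088


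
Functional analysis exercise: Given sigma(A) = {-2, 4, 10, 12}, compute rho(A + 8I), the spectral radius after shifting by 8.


Spectrum of A + 8I = {6, 12, 18, 20}
Spectral radius = max |lambda| over the shifted spectrum
= max(6, 12, 18, 20) = 20

20


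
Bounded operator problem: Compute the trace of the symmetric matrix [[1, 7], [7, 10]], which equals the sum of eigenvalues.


For a self-adjoint (symmetric) matrix, the eigenvalues are real.
The sum of eigenvalues equals the trace of the matrix.
trace = 1 + 10 = 11

11


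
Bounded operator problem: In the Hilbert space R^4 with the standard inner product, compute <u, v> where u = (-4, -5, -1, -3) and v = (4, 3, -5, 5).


Computing the standard inner product <u, v> = sum u_i * v_i
= -4*4 + -5*3 + -1*-5 + -3*5
= -16 + -15 + 5 + -15
= -41

-41


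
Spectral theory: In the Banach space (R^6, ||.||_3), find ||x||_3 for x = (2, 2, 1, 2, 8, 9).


The l^3 norm = (sum |x_i|^3)^(1/3)
Sum of 3th powers = 8 + 8 + 1 + 8 + 512 + 729 = 1266
||x||_3 = (1266)^(1/3) = 10.8179

10.8179
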